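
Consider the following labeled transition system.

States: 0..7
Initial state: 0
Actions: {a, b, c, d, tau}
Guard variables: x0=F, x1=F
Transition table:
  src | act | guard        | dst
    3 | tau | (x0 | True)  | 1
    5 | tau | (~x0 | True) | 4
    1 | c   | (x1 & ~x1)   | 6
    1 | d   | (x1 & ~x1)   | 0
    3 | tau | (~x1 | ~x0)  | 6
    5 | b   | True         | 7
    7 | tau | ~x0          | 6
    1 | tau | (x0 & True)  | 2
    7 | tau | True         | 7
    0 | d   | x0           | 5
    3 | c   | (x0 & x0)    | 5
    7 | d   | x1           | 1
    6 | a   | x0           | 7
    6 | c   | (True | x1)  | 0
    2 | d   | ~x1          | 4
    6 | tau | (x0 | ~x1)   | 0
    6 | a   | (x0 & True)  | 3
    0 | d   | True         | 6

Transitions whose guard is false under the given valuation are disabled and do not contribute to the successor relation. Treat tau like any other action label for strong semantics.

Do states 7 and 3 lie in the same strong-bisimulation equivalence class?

Answer: NOT BISIMILAR

Analysis:
Compute ~ classes (split until stable):
  round 0: {{0,1,2,3,4,5,6,7}}
  round 1: {{0,2},{1,4},{3,7},{5},{6}}
  round 2: {{0},{1,4},{2},{3},{5},{6},{7}}
7 equivalence class(es) (converged in 3)
7∈{7}, 3∈{3}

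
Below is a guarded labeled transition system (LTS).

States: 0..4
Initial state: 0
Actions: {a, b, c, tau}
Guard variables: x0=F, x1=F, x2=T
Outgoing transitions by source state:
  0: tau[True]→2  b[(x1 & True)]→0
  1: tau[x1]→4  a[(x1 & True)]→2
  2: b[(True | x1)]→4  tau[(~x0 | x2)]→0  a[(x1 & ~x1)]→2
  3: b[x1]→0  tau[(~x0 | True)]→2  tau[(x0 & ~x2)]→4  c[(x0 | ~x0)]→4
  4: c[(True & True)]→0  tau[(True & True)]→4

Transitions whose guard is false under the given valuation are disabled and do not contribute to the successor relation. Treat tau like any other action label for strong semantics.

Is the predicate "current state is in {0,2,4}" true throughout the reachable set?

Answer: INVARIANT HOLDS

Analysis:
Safe = {0,2,4}
R = {0,2,4}
  0: ✓
  2: ✓
  4: ✓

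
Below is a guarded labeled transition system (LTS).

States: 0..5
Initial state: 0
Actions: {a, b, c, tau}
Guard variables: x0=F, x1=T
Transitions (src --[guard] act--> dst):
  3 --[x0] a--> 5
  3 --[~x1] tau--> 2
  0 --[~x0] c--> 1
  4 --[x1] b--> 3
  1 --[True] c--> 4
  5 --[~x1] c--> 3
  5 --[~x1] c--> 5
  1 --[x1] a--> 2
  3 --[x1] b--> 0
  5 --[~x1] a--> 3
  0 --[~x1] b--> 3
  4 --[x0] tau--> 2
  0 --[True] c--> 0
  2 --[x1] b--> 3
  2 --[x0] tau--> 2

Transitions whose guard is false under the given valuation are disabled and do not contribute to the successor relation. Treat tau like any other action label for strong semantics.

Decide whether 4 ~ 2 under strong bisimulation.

Answer: BISIMILAR

Analysis:
Bisimulation quotient by refinement:
  round 0: {{0,1,2,3,4,5}}
  round 1: {{0},{1},{2,3,4},{5}}
  round 2: {{0},{1},{2,4},{3},{5}}
stable after 3 split(s): 5 block(s)
class of 4: {2,4}; class of 2: {2,4}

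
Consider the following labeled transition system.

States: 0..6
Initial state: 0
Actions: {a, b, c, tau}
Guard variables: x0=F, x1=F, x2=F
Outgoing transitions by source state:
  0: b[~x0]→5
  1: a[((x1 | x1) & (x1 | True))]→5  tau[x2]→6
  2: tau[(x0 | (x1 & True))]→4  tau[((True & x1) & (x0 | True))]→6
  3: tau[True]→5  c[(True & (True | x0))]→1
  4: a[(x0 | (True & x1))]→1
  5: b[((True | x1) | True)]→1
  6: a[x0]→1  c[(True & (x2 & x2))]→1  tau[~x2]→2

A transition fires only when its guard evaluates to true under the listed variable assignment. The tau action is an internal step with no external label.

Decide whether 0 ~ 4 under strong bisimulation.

Answer: NOT BISIMILAR

Analysis:
Compute ~ classes (split until stable):
  round 0: {{0,1,2,3,4,5,6}}
  round 1: {{0,5},{1,2,4},{3},{6}}
  round 2: {{0},{1,2,4},{3},{5},{6}}
stable after 3 split(s): 5 block(s)
class of 0: {0}; class of 4: {1,2,4}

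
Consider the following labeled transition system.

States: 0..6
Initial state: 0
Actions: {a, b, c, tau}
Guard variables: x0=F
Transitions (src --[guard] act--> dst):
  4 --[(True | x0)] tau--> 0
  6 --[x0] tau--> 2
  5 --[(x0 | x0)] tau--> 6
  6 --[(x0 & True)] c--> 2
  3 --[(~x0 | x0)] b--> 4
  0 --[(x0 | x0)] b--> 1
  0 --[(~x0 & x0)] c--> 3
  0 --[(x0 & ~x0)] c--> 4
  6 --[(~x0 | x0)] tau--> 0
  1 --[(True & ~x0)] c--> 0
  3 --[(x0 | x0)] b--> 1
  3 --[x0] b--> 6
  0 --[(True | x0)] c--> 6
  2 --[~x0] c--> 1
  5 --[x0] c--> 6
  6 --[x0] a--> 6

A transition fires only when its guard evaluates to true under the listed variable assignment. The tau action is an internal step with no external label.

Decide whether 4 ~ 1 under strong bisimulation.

Compute ~ classes (split until stable):
  π0 = {{0,1,2,3,4,5,6}}
  π1 = {{0,1,2},{3},{4,6},{5}}
  π2 = {{0},{1,2},{3},{4,6},{5}}
  π3 = {{0},{1},{2},{3},{4,6},{5}}
Fixed point at round 4; 6 class(es).
class of 4: {4,6}; class of 1: {1}

Answer: NOT BISIMILAR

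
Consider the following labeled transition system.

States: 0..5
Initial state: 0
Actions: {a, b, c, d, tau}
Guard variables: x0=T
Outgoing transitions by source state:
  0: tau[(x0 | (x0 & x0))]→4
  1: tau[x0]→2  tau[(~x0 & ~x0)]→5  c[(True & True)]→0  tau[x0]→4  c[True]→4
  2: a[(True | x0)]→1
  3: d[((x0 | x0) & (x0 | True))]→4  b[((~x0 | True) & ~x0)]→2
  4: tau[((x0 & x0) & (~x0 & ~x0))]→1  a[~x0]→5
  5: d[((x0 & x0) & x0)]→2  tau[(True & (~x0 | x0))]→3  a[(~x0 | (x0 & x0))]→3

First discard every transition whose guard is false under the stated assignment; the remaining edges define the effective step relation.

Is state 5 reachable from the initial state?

Answer: UNREACHABLE

Analysis:
After dropping false guards: 10 live edges.
Layer 0: {0}
Layer 1: {4}  now seen {0,4}
Reachable = {0,4}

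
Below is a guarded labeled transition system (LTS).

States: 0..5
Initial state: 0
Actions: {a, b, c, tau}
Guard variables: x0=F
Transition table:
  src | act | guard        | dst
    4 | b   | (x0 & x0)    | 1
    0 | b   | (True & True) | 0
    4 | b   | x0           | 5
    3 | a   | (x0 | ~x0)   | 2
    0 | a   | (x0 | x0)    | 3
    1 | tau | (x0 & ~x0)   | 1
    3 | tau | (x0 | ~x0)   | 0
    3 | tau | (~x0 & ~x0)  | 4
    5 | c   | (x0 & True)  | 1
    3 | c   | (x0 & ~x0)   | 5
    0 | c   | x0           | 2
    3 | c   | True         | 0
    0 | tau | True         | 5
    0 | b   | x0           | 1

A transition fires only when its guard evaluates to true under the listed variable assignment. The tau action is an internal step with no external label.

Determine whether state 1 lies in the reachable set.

After dropping false guards: 6 live edges.
depth 0: {0}
depth 1: {5}  now seen {0,5}
Reach set: {0,5}

Answer: UNREACHABLE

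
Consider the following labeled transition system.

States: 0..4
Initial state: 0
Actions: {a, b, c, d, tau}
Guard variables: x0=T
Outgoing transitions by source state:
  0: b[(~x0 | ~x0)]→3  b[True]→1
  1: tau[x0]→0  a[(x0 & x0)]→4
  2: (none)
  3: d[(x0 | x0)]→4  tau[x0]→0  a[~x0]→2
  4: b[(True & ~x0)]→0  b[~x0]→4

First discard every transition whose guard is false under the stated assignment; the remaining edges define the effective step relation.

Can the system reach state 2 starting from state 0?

Answer: UNREACHABLE

Analysis:
5 transition(s) survive guard evaluation.
Layer 0: {0}
Layer 1: {1}  cumulative {0,1}
Layer 2: {4}  cumulative {0,1,4}
R = {0,1,4}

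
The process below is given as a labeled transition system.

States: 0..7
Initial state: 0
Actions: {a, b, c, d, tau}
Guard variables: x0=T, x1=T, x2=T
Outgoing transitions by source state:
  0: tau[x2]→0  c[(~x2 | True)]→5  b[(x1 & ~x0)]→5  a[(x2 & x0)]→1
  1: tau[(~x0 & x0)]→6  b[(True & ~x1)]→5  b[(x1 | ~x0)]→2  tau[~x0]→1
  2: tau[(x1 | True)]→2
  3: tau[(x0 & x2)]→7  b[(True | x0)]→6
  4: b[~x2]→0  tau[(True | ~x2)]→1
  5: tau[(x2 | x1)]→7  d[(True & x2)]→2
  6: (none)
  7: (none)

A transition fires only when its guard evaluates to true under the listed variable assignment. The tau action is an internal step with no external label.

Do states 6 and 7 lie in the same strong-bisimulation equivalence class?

Answer: BISIMILAR

Working:
Bisimulation quotient by refinement:
  π0 = {{0,1,2,3,4,5,6,7}}
  π1 = {{0},{1},{2,4},{3},{5},{6,7}}
  π2 = {{0},{1},{2},{3},{4},{5},{6,7}}
7 equivalence class(es) (converged in 3)
[6]={6,7}  [7]={6,7}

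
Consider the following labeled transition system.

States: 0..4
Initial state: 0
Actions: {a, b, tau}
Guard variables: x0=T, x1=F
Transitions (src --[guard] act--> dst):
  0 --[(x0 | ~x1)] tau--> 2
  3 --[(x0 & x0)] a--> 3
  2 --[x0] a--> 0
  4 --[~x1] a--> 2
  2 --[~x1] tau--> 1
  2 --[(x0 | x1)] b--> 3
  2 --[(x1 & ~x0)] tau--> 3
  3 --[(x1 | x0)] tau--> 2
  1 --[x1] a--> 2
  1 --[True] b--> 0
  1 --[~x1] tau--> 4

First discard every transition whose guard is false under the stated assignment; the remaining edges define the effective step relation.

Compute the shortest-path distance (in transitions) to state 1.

Breadth-first toward 1:
  depth 0: {0}
  depth 1: {2}
  depth 2: {1,3}
first hit 1 at d=2 via tau·tau

Answer: 2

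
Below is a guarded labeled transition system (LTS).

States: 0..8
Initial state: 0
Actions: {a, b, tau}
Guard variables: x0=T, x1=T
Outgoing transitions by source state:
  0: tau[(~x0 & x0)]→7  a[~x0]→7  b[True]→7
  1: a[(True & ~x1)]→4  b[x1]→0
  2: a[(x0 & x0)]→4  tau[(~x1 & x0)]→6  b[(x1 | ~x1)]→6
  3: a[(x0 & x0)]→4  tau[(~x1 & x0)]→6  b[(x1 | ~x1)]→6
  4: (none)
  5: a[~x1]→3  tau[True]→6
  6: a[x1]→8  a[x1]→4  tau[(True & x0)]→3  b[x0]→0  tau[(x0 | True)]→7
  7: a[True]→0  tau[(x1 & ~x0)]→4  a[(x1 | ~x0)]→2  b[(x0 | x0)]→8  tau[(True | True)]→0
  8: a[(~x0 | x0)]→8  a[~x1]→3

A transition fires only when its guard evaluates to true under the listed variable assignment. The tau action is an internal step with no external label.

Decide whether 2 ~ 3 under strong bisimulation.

Answer: BISIMILAR

Trace:
Bisimulation quotient by refinement:
  P[0] = {{0,1,2,3,4,5,6,7,8}}
  P[1] = {{0,1},{2,3},{4},{5},{6,7},{8}}
  P[2] = {{0},{1},{2,3},{4},{5},{6},{7},{8}}
stable after 3 split(s): 8 block(s)
class of 2: {2,3}; class of 3: {2,3}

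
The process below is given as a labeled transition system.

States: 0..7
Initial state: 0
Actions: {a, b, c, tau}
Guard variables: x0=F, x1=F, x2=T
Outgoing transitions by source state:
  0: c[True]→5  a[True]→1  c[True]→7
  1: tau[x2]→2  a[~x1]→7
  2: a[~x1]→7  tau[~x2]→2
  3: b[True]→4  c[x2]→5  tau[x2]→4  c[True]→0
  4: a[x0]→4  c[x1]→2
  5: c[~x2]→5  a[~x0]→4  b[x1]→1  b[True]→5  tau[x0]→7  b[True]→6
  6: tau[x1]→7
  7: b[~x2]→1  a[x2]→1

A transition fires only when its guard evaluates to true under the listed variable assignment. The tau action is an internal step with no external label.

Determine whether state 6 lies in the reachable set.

Guard filter leaves 14 enabled edge(s).
depth 0: {0}
depth 1: {1,5,7}  total {0,1,5,7}
depth 2: {2,4,6}  total {0,1,2,4,5,6,7}
Reachable = {0,1,2,4,5,6,7}
Path to 6: c·b

Answer: REACHABLE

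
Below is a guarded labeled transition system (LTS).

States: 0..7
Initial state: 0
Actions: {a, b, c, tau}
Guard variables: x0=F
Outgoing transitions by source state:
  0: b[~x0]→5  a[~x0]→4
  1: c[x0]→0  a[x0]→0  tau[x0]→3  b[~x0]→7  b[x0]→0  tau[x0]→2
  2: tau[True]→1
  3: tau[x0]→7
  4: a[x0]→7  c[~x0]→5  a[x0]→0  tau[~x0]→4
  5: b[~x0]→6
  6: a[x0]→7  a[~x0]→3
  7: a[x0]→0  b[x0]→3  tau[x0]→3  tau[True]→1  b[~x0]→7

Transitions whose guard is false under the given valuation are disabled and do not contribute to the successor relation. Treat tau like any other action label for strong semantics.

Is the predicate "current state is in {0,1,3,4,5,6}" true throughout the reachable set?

Allowed set {0,1,3,4,5,6}
Reachable = {0,3,4,5,6}
  0: safe
  3: safe
  4: safe
  5: safe
  6: safe

Answer: INVARIANT HOLDS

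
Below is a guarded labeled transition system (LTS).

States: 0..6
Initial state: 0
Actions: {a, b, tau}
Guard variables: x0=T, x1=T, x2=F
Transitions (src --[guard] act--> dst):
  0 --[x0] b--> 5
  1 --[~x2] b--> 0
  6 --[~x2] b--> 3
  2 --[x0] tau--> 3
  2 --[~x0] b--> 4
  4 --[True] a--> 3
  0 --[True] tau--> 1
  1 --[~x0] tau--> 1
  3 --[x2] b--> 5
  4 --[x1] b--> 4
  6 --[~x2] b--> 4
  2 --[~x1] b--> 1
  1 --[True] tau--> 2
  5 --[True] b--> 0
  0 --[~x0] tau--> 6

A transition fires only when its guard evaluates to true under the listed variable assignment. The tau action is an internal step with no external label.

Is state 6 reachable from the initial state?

Answer: UNREACHABLE

Analysis:
10 transition(s) survive guard evaluation.
L0 = {0}
L1 = {1,5}  now seen {0,1,5}
L2 = {2}  now seen {0,1,2,5}
L3 = {3}  now seen {0,1,2,3,5}
R = {0,1,2,3,5}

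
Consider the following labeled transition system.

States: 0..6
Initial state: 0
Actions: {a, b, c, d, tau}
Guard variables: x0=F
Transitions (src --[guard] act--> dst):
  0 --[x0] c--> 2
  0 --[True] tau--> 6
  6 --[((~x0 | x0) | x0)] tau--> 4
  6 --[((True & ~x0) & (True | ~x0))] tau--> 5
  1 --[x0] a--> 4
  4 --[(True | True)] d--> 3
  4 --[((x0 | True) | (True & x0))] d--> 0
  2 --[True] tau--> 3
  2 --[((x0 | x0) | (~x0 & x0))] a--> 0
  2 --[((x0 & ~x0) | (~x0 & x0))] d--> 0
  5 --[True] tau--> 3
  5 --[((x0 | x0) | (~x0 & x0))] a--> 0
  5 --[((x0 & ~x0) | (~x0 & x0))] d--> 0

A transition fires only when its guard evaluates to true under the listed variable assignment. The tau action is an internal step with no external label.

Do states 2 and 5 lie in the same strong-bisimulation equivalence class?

Answer: BISIMILAR

Trace:
Refine partition for ~:
  π0 = {{0,1,2,3,4,5,6}}
  π1 = {{0,2,5,6},{1,3},{4}}
  π2 = {{0},{1,3},{2,5},{4},{6}}
stable after 3 split(s): 5 block(s)
2∈{2,5}, 5∈{2,5}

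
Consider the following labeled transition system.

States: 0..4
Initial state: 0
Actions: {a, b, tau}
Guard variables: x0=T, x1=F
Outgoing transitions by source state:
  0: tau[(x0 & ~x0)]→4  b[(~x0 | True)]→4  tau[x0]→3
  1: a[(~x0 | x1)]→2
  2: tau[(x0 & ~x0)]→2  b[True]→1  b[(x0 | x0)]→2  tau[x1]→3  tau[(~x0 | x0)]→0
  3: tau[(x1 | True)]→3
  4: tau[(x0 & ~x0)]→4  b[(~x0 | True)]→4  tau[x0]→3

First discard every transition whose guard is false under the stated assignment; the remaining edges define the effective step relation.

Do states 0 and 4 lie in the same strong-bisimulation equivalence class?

Answer: BISIMILAR

Trace:
Compute ~ classes (split until stable):
  π0 = {{0,1,2,3,4}}
  π1 = {{0,2,4},{1},{3}}
  π2 = {{0,4},{1},{2},{3}}
4 equivalence class(es) (converged in 3)
[0]={0,4}  [4]={0,4}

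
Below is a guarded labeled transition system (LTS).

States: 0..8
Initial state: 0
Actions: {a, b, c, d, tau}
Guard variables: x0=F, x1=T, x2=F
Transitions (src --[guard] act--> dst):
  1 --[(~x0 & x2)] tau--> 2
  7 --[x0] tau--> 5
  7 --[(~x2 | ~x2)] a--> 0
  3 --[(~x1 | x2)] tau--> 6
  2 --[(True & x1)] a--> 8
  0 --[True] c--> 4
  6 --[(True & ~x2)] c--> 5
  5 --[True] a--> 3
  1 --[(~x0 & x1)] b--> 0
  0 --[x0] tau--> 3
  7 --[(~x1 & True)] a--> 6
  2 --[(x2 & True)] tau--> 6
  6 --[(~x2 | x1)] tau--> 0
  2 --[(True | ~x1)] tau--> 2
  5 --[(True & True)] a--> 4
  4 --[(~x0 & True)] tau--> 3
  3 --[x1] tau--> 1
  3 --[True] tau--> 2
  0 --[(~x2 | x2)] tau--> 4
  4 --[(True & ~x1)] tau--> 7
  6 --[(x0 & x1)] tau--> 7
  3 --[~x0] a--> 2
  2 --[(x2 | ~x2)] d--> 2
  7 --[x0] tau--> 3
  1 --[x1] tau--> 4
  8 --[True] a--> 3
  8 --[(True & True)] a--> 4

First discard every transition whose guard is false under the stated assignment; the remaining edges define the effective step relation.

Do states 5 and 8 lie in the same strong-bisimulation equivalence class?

Refine partition for ~:
  round 0: {{0,1,2,3,4,5,6,7,8}}
  round 1: {{0,6},{1},{2},{3},{4},{5,7,8}}
  round 2: {{0},{1},{2},{3},{4},{5,8},{6},{7}}
Fixed point at round 3; 8 class(es).
5∈{5,8}, 8∈{5,8}

Answer: BISIMILAR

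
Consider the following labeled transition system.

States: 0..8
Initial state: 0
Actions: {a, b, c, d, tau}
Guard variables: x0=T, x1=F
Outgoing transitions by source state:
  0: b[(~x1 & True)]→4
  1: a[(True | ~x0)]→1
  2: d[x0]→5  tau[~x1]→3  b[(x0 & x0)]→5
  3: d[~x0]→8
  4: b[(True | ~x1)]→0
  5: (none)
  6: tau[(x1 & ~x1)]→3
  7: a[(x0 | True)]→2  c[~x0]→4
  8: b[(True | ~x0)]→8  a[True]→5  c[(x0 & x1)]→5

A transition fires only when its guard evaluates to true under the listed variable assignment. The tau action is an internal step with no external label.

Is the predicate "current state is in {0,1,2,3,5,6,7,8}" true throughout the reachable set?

Answer: INVARIANT VIOLATED at state 4

Analysis:
Inv-set: {0,1,2,3,5,6,7,8}
Reachable = {0,4}
  0: safe
  4: VIOLATES
counterexample path to 4: b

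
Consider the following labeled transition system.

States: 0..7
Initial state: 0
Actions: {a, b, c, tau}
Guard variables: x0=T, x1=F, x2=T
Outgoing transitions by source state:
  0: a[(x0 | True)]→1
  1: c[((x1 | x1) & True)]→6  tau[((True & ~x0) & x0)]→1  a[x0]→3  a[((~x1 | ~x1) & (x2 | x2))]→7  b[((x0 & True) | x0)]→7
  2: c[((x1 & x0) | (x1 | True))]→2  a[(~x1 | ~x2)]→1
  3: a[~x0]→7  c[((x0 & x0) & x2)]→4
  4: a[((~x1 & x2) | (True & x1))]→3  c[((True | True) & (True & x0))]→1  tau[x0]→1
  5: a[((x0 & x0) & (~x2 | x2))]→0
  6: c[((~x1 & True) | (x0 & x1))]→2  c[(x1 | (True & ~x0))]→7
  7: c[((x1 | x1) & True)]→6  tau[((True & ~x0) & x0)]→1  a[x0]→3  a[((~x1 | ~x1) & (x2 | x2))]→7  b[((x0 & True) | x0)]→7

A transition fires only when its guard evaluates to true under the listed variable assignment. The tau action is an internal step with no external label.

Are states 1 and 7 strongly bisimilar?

Answer: BISIMILAR

Trace:
Refine partition for ~:
  π0 = {{0,1,2,3,4,5,6,7}}
  π1 = {{0,5},{1,7},{2},{3,6},{4}}
  π2 = {{0},{1,7},{2},{3},{4},{5},{6}}
stable after 3 split(s): 7 block(s)
1∈{1,7}, 7∈{1,7}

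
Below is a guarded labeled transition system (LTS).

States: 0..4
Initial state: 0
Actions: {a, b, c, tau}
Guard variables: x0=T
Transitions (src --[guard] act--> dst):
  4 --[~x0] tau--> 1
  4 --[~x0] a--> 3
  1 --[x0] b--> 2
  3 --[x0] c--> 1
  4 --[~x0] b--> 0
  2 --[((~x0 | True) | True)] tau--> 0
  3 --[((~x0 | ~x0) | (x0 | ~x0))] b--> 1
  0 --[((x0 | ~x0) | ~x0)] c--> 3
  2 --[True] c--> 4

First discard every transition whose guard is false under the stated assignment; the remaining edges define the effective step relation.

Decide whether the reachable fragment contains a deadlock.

Answer: DEADLOCK at state 4

Analysis:
Reach set: {0,1,2,3,4}
  0: c→3  [deg 1]
  1: b→2  [deg 1]
  2: c→4  tau→0  [deg 2]
  3: b→1  c→1  [deg 2]
  4: ∅  [STUCK]
Path to 4: c·c·b·c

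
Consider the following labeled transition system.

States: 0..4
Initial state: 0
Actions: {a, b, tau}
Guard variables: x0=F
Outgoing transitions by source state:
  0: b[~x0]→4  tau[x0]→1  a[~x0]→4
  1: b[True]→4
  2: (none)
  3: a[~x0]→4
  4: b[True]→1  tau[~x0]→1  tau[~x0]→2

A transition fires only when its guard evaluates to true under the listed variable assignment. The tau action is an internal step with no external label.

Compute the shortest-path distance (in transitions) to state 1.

Answer: 2

Trace:
Layered search for 1:
  L0 = {0}
  L1 = {4}
  L2 = {1,2}
1 enters at depth 2; path a·b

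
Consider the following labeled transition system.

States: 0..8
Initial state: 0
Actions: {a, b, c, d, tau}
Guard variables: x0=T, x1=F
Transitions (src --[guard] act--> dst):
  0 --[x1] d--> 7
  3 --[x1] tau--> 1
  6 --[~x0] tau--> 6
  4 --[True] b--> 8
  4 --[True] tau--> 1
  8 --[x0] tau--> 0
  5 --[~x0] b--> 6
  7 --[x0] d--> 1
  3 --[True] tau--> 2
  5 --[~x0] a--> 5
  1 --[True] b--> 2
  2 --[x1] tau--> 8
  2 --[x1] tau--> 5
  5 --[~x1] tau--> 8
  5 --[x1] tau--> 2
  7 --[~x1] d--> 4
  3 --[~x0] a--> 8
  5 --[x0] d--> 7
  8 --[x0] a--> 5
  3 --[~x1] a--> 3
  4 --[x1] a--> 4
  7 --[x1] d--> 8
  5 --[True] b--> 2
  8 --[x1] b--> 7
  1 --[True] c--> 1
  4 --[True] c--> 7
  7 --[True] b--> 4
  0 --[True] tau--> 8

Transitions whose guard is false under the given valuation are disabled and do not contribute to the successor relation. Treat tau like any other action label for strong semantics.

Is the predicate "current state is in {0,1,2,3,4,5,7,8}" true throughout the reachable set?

Answer: INVARIANT HOLDS

Analysis:
Safe = {0,1,2,3,4,5,7,8}
R = {0,1,2,4,5,7,8}
  0: ok
  1: ok
  2: ok
  4: ok
  5: ok
  7: ok
  8: ok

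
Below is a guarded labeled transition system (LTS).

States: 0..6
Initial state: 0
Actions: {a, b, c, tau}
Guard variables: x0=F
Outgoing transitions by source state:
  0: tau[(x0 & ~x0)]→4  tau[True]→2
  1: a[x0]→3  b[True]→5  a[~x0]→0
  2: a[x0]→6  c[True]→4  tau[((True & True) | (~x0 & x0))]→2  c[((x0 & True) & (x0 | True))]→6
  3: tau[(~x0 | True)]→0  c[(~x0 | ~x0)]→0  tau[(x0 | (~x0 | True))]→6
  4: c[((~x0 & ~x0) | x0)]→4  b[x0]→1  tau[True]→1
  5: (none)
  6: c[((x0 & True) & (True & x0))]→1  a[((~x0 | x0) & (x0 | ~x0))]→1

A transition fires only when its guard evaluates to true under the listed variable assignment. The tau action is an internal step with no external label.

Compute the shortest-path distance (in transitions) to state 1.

BFS to 1:
  Layer 0: {0}
  Layer 1: {2}
  Layer 2: {4}
  Layer 3: {1}
depth(1)=3, e.g. tau·c·tau

Answer: 3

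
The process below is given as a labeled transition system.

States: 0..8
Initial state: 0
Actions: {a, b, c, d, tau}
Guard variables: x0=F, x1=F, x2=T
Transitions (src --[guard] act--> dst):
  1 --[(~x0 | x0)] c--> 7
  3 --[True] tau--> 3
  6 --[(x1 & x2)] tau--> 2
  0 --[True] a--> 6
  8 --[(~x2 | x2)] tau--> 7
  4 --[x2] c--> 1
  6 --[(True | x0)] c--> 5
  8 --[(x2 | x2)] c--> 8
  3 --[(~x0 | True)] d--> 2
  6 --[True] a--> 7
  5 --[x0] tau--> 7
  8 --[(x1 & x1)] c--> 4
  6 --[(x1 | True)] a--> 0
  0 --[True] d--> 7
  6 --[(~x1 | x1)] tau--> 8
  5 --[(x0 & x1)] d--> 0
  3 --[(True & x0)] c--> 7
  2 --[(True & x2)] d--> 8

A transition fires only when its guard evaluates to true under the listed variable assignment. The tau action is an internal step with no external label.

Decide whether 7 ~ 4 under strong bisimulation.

Bisimulation quotient by refinement:
  round 0: {{0,1,2,3,4,5,6,7,8}}
  round 1: {{0},{1,4},{2},{3},{5,7},{6},{8}}
  round 2: {{0},{1},{2},{3},{4},{5,7},{6},{8}}
stable after 3 split(s): 8 block(s)
7∈{5,7}, 4∈{4}

Answer: NOT BISIMILAR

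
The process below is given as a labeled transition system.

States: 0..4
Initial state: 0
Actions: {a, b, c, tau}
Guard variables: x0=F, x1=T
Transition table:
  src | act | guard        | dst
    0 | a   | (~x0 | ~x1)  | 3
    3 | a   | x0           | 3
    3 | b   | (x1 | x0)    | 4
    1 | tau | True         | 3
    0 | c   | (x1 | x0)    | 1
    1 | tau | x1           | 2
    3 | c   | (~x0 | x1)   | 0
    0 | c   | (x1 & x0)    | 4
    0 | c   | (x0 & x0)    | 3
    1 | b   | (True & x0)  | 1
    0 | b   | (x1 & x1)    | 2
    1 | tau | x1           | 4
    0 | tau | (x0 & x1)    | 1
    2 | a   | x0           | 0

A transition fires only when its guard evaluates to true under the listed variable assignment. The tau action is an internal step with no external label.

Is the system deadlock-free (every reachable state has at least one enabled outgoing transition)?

Answer: DEADLOCK at state 2

Trace:
Reachable = {0,1,2,3,4}
  0: a→3  b→2  c→1  [deg 3]
  1: tau→2  tau→3  tau→4  [deg 3]
  2: ∅  [deadlock]
  3: b→4  c→0  [deg 2]
  4: ∅  [deadlock]
trace reaching 2: b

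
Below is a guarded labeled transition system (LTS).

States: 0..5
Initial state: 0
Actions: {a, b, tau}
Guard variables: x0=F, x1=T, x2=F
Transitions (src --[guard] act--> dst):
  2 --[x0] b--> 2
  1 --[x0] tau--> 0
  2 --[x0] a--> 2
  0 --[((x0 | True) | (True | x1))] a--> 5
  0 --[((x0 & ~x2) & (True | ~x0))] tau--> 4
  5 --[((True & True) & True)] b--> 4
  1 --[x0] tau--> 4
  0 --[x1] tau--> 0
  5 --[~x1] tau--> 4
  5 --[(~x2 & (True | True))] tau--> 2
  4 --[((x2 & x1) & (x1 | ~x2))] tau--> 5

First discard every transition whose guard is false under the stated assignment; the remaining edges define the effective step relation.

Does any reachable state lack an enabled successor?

R = {0,2,4,5}
  0: a→5  tau→0  [2 exit(s)]
  2: ∅  [STUCK]
  4: ∅  [STUCK]
  5: b→4  tau→2  [2 exit(s)]
trace reaching 2: a·tau

Answer: DEADLOCK at state 2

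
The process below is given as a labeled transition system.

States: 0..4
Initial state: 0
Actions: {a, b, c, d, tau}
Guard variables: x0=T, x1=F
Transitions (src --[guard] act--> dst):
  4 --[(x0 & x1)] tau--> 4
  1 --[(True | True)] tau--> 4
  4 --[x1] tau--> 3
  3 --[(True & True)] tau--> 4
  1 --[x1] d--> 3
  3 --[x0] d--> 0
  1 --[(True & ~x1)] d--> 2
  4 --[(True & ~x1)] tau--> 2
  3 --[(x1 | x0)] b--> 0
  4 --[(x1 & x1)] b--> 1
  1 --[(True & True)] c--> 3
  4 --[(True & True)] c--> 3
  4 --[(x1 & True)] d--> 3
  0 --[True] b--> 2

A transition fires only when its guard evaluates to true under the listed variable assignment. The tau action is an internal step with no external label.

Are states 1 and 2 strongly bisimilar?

Bisimulation quotient by refinement:
  π0 = {{0,1,2,3,4}}
  π1 = {{0},{1},{2},{3},{4}}
stable after 2 split(s): 5 block(s)
class of 1: {1}; class of 2: {2}

Answer: NOT BISIMILAR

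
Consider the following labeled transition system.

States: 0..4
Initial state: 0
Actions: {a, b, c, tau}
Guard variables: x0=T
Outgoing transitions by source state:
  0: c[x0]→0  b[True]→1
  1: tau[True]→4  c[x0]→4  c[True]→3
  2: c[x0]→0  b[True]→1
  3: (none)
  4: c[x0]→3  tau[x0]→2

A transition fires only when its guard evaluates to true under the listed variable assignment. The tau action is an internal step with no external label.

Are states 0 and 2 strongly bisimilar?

Bisimulation quotient by refinement:
  round 0: {{0,1,2,3,4}}
  round 1: {{0,2},{1,4},{3}}
  round 2: {{0,2},{1},{3},{4}}
4 equivalence class(es) (converged in 3)
0∈{0,2}, 2∈{0,2}

Answer: BISIMILAR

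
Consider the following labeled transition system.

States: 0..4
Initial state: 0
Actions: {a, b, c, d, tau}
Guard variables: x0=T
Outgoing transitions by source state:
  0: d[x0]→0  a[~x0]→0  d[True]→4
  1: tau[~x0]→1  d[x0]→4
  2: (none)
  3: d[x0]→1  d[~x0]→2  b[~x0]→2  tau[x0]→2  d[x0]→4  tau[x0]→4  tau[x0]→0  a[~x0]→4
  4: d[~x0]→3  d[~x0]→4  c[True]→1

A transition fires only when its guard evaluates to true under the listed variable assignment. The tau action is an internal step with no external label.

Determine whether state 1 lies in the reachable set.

Answer: REACHABLE

Working:
9 transition(s) survive guard evaluation.
Layer 0: {0}
Layer 1: {4}  cumulative {0,4}
Layer 2: {1}  cumulative {0,1,4}
Reach set: {0,1,4}
witness 1: d·c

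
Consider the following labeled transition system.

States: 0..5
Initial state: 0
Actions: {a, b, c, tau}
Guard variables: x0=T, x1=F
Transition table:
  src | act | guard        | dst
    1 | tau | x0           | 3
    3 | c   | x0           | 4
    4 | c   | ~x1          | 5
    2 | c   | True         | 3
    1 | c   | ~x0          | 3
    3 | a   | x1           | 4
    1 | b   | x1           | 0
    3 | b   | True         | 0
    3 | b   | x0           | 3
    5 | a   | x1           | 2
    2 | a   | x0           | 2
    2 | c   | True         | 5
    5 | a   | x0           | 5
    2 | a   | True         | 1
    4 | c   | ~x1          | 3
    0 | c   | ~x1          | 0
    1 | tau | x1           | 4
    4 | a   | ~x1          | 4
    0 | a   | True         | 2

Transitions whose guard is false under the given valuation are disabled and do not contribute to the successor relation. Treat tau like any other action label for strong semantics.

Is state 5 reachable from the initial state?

Guard filter leaves 14 enabled edge(s).
depth 0: {0}
depth 1: {2}  cumulative {0,2}
depth 2: {1,3,5}  cumulative {0,1,2,3,5}
depth 3: {4}  cumulative {0,1,2,3,4,5}
Reach set: {0,1,2,3,4,5}
Path to 5: a·c

Answer: REACHABLE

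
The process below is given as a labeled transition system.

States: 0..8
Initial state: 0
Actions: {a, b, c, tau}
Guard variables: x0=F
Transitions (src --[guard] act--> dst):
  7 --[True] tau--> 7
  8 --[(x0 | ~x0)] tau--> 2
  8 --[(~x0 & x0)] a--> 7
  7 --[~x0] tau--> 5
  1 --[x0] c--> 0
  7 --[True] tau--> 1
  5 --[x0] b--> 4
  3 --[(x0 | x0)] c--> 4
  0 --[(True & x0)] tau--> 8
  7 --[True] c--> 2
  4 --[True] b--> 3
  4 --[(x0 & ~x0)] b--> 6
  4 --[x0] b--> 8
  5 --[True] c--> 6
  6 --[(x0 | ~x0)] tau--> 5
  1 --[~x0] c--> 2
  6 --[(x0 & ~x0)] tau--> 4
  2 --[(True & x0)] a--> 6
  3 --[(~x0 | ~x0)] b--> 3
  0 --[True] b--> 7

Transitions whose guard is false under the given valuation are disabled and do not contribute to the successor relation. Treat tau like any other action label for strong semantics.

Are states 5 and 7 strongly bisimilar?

Bisimulation quotient by refinement:
  π0 = {{0,1,2,3,4,5,6,7,8}}
  π1 = {{0,3,4},{1,5},{2},{6,8},{7}}
  π2 = {{0},{1},{2},{3,4},{5},{6},{7},{8}}
8 equivalence class(es) (converged in 3)
5∈{5}, 7∈{7}

Answer: NOT BISIMILAR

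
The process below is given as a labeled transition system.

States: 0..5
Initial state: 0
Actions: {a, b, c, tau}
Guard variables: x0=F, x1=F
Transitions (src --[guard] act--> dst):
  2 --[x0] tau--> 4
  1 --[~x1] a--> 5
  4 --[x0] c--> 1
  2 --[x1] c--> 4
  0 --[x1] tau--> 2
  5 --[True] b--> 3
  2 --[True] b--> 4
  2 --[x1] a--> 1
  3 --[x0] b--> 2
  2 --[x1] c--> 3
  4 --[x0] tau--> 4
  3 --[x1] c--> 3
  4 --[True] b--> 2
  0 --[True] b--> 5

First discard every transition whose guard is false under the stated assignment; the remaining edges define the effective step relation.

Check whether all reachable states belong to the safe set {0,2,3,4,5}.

Inv-set: {0,2,3,4,5}
Reach set: {0,3,5}
  0: ✓
  3: ✓
  5: ✓

Answer: INVARIANT HOLDS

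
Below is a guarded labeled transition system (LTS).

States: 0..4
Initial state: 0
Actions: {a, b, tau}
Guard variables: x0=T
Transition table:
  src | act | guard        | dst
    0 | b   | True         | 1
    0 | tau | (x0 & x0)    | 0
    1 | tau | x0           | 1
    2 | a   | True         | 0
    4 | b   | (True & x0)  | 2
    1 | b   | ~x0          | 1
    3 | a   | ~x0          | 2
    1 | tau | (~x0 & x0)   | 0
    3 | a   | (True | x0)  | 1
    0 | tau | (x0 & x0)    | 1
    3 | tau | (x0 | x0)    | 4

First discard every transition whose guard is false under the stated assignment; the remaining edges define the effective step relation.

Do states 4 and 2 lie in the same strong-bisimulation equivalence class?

Answer: NOT BISIMILAR

Analysis:
Compute ~ classes (split until stable):
  π0 = {{0,1,2,3,4}}
  π1 = {{0},{1},{2},{3},{4}}
Fixed point at round 2; 5 class(es).
[4]={4}  [2]={2}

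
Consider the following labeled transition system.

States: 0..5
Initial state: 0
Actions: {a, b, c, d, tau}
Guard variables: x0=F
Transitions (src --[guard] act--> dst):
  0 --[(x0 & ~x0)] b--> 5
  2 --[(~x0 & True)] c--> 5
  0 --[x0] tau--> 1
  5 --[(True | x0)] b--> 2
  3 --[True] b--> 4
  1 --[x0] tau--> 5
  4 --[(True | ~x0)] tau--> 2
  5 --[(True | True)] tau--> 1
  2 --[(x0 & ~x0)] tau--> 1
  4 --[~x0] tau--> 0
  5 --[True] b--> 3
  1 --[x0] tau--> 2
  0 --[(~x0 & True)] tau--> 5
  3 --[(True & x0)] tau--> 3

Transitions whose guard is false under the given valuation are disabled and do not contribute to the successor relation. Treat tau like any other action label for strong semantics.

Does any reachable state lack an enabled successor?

Reachable = {0,1,2,3,4,5}
  0: tau→5  [1 out]
  1: ∅  [STUCK]
  2: c→5  [1 out]
  3: b→4  [1 out]
  4: tau→0  tau→2  [2 out]
  5: b→2  b→3  tau→1  [3 out]
trace reaching 1: tau·tau

Answer: DEADLOCK at state 1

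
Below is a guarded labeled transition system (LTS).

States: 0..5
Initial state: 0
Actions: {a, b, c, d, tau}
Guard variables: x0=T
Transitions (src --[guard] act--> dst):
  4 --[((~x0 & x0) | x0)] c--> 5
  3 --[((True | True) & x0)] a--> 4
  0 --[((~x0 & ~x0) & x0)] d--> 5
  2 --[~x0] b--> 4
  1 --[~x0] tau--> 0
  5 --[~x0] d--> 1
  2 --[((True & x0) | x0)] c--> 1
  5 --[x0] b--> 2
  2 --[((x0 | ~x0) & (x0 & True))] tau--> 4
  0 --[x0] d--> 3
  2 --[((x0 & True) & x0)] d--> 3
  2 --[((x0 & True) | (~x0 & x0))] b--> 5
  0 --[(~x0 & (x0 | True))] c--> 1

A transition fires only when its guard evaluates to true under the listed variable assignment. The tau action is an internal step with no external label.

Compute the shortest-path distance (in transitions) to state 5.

Answer: 3

Trace:
Layered search for 5:
  depth 0: {0}
  depth 1: {3}
  depth 2: {4}
  depth 3: {5}
first hit 5 at d=3 via d·a·c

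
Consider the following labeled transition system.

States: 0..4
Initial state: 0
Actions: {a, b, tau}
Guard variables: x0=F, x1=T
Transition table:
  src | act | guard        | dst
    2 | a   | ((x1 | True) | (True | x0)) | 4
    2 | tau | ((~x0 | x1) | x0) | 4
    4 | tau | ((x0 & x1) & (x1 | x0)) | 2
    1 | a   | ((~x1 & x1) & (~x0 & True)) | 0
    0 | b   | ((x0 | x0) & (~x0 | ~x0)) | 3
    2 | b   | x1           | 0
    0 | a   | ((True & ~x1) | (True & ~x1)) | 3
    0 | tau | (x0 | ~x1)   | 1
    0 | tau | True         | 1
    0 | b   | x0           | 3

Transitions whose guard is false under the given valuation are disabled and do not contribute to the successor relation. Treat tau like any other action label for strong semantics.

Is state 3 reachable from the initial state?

Answer: UNREACHABLE

Trace:
Guard filter leaves 4 enabled edge(s).
Layer 0: {0}
Layer 1: {1}  cumulative {0,1}
Reachable = {0,1}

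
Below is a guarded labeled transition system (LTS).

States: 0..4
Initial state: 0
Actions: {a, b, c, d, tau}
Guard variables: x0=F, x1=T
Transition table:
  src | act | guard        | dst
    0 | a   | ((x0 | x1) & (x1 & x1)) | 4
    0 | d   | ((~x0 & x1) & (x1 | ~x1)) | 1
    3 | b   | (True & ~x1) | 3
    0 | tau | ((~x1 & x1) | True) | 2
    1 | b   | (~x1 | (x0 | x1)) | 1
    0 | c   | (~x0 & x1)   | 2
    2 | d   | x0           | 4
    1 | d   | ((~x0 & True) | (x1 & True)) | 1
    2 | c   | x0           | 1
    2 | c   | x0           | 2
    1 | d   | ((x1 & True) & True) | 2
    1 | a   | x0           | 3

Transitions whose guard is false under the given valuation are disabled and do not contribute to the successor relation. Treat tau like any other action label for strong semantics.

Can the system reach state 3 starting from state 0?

Guard filter leaves 7 enabled edge(s).
Layer 0: {0}
Layer 1: {1,2,4}  total {0,1,2,4}
Reachable = {0,1,2,4}

Answer: UNREACHABLE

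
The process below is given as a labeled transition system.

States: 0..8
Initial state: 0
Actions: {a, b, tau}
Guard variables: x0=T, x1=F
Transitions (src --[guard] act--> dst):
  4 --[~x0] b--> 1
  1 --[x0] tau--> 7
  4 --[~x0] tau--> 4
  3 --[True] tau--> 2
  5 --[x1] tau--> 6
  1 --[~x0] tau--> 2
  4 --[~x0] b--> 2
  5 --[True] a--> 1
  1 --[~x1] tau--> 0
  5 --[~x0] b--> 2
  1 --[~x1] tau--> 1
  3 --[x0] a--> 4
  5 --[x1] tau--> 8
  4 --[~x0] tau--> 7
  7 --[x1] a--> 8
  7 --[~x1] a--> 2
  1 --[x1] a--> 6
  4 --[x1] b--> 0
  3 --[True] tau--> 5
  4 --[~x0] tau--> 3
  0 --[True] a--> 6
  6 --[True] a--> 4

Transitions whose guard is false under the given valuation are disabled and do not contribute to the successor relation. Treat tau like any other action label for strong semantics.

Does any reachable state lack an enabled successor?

Answer: DEADLOCK at state 4

Working:
R = {0,4,6}
  0: a→6  [1 exit(s)]
  4: ∅  [STUCK]
  6: a→4  [1 exit(s)]
witness 4: a·a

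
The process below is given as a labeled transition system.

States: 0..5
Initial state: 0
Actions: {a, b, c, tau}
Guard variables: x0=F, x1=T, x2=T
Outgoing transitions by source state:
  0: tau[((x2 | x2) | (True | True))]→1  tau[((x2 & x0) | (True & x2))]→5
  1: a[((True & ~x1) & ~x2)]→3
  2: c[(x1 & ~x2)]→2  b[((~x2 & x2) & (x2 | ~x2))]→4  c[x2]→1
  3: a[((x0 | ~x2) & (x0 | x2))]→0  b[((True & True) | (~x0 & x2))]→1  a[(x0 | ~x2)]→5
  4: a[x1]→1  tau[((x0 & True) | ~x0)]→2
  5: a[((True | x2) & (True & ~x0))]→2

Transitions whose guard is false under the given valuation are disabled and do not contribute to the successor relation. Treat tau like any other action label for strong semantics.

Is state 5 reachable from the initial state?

After dropping false guards: 7 live edges.
Layer 0: {0}
Layer 1: {1,5}  now seen {0,1,5}
Layer 2: {2}  now seen {0,1,2,5}
R = {0,1,2,5}
witness 5: tau

Answer: REACHABLE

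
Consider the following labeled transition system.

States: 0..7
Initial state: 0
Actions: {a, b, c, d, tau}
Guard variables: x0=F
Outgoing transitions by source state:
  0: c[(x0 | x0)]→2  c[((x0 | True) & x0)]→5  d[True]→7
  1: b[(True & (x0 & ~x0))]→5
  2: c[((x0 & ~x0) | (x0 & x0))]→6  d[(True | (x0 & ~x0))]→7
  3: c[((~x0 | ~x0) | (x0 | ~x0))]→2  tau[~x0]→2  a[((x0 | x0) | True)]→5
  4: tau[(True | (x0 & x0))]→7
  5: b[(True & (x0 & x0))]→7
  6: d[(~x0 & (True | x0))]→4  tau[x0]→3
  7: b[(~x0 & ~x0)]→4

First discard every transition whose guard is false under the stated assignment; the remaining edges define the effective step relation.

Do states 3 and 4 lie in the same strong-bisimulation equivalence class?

Compute ~ classes (split until stable):
  P[0] = {{0,1,2,3,4,5,6,7}}
  P[1] = {{0,2,6},{1,5},{3},{4},{7}}
  P[2] = {{0,2},{1,5},{3},{4},{6},{7}}
6 equivalence class(es) (converged in 3)
[3]={3}  [4]={4}

Answer: NOT BISIMILAR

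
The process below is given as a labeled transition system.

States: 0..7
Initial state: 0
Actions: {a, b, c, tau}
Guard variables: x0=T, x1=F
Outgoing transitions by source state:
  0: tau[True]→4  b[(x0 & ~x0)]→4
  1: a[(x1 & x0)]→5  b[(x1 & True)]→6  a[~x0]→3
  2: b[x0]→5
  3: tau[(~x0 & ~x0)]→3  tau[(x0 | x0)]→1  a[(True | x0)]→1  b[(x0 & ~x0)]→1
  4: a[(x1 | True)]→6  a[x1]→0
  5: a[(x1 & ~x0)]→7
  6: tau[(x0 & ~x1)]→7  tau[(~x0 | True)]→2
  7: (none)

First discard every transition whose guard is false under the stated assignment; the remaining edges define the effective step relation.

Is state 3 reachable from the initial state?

Answer: UNREACHABLE

Working:
After dropping false guards: 7 live edges.
depth 0: {0}
depth 1: {4}  now seen {0,4}
depth 2: {6}  now seen {0,4,6}
depth 3: {2,7}  now seen {0,2,4,6,7}
depth 4: {5}  now seen {0,2,4,5,6,7}
Reach set: {0,2,4,5,6,7}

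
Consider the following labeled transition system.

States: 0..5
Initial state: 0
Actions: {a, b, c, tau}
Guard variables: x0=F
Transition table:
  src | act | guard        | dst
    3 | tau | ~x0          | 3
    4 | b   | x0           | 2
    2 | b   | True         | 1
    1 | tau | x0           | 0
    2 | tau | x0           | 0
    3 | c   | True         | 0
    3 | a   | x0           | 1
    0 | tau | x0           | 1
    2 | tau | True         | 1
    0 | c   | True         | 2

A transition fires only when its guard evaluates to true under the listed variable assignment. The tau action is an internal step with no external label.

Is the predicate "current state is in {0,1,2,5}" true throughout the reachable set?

Answer: INVARIANT HOLDS

Analysis:
Safe = {0,1,2,5}
Reachable = {0,1,2}
  0: ok
  1: ok
  2: ok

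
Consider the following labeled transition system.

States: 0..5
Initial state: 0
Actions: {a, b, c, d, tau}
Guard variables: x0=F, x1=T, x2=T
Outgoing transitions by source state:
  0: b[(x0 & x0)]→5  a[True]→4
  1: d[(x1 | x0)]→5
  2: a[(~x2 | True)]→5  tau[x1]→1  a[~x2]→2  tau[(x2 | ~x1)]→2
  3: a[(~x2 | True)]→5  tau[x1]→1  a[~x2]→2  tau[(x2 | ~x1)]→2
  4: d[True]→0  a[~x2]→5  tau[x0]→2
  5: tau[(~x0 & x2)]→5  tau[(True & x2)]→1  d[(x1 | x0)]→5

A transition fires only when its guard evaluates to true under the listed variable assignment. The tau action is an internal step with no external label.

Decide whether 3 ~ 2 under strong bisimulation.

Answer: BISIMILAR

Working:
Refine partition for ~:
  round 0: {{0,1,2,3,4,5}}
  round 1: {{0},{1,4},{2,3},{5}}
  round 2: {{0},{1},{2,3},{4},{5}}
Fixed point at round 3; 5 class(es).
class of 3: {2,3}; class of 2: {2,3}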